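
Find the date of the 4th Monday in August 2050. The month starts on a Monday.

August 22, 2050

August 2050 begins on a Monday, so the first Monday is August 1.
The 4th Monday is 3 weeks later: 1 + 21 = 22.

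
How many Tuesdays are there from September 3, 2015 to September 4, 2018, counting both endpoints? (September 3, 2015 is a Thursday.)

September 3, 2015 is a Thursday; the first Tuesday on or after it is September 8, 2015 (5 days later).
From September 8, 2015 to September 4, 2018: 114 + 366 + 365 + 247 = 1092 days (rest of 2015, 2016, 2017, to September 4, 2018 in 2018).
1092 ÷ 7 = 156 full weeks with remainder 0, so 156 more Tuesdays after the first → 157.

157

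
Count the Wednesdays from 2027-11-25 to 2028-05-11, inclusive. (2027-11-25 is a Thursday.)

24

2027-11-25 is a Thursday; the first Wednesday on or after it is 2027-12-01 (6 days later).
From 2027-12-01 to 2028-05-11: 30 + 31 + 29 + 31 + 30 + 11 = 162 days (rest of December, January, February, March, April, May).
162 ÷ 7 = 23 full weeks with remainder 1, so 23 more Wednesdays after the first → 24.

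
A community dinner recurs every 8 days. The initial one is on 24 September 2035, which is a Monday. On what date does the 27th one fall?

The 27th occurrence is 26 intervals after the first: 26 × 8 = 208 days after 24 September 2035.
September has 30 days — 6 days to the end of September leaves 202.
October has 31 days (171 left).
November has 30 days (141 left).
December has 31 days (110 left).
January has 31 days (79 left).
February has 29 days (50 left).
March has 31 days (19 left).
19 days into April → 19 April 2036.

19 April 2036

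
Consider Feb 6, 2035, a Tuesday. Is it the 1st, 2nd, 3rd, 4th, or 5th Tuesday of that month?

1st

Day 6 falls in week ⌈6/7⌉ of the month.
Days 1–7 hold the 1st Tuesday, 8–14 the 2nd, 15–21 the 3rd, 22–28 the 4th, 29–31 the 5th.
6 is in the range for the 1st.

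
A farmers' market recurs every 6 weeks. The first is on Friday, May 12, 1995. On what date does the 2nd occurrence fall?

The 2nd occurrence is 1 interval after the first: 1 × 42 = 42 days after May 12, 1995.
May has 31 days — 19 days to the end of May leaves 23.
23 days into Jun → Jun 23, 1995.

Jun 23, 1995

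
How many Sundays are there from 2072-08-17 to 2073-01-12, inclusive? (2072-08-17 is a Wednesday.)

21

2072-08-17 is a Wednesday; the first Sunday on or after it is 2072-08-21 (4 days later).
From 2072-08-21 to 2073-01-12: 10 + 30 + 31 + 30 + 31 + 12 = 144 days (rest of August, September, October, November, December, January).
144 ÷ 7 = 20 full weeks with remainder 4, so 20 more Sundays after the first → 21.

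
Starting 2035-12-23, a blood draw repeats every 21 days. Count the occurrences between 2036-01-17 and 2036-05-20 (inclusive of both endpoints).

Occurrences land 21·i days after 2035-12-23 for i = 0, 1, 2, …
2036-01-17 is 25 days after the start; 25 ÷ 21 = 1 remainder 4; since the remainder is 4, round up to i = 2. First occurrence in the window: #3 on 2036-02-03 (2×21 = 42 days in).
2036-05-20 is 149 days after the start; 149 ÷ 21 = 7 remainder 2. Last occurrence in the window: #8 on 2036-05-18.
Occurrences #3 through #8: 6 in total.

6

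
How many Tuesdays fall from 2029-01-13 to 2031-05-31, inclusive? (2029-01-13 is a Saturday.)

124

2029-01-13 is a Saturday; the first Tuesday on or after it is 2029-01-16 (3 days later).
From 2029-01-16 to 2031-05-31: 349 + 365 + 151 = 865 days (rest of 2029, 2030, to 2031-05-31 in 2031).
865 ÷ 7 = 123 full weeks with remainder 4, so 123 more Tuesdays after the first → 124.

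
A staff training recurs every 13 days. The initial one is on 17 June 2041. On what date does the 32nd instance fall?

The 32nd occurrence is 31 intervals after the first: 31 × 13 = 403 days after 17 June 2041.
June has 30 days — 13 days to the end of June leaves 390.
July has 31 days (359 left).
August has 31 days (328 left).
September has 30 days (298 left).
October has 31 days (267 left).
November has 30 days (237 left).
December has 31 days (206 left).
January has 31 days (175 left).
February has 28 days (147 left).
March has 31 days (116 left).
April has 30 days (86 left).
May has 31 days (55 left).
June has 30 days (25 left).
25 days into July → 25 July 2042.

25 July 2042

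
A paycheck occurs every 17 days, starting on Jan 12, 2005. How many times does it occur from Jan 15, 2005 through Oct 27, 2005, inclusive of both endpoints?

Occurrences land 17·i days after Jan 12, 2005 for i = 0, 1, 2, …
Jan 15, 2005 is 3 days after the start; 3 ÷ 17 = 0 remainder 3; since the remainder is 3, round up to i = 1. First occurrence in the window: #2 on Jan 29, 2005 (1×17 = 17 days in).
Oct 27, 2005 is 288 days after the start; 288 ÷ 17 = 16 remainder 16. Last occurrence in the window: #17 on Oct 11, 2005.
Occurrences #2 through #17: 16 in total.

16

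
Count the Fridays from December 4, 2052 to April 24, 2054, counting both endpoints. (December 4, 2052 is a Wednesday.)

December 4, 2052 is a Wednesday; the first Friday on or after it is December 6, 2052 (2 days later).
From December 6, 2052 to April 24, 2054: 25 + 365 + 114 = 504 days (rest of 2052, 2053, to April 24, 2054 in 2054).
504 ÷ 7 = 72 full weeks with remainder 0, so 72 more Fridays after the first → 73.

73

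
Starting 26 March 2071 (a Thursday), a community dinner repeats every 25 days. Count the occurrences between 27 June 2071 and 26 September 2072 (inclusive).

Occurrences land 25·i days after 26 March 2071 for i = 0, 1, 2, …
27 June 2071 is 93 days after the start; 93 ÷ 25 = 3 remainder 18; since the remainder is 18, round up to i = 4. First occurrence in the window: #5 on 4 July 2071 (4×25 = 100 days in).
26 September 2072 is 550 days after the start; 550 ÷ 25 = 22 remainder 0. Last occurrence in the window: #23 on 26 September 2072.
Occurrences #5 through #23: 19 in total.

19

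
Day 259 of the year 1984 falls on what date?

September 15, 1984

January has 31 days (259 − 31 = 228 remain).
February has 29 days (228 − 29 = 199 remain).
March has 31 days (199 − 31 = 168 remain).
April has 30 days (168 − 30 = 138 remain).
May has 31 days (138 − 31 = 107 remain).
June has 30 days (107 − 30 = 77 remain).
July has 31 days (77 − 31 = 46 remain).
August has 31 days (46 − 31 = 15 remain).
15 into September → September 15.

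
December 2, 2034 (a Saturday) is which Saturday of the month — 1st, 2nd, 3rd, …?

1st

Day 2 falls in week ⌈2/7⌉ of the month.
Days 1–7 hold the 1st Saturday, 8–14 the 2nd, 15–21 the 3rd, 22–28 the 4th, 29–31 the 5th.
2 is in the range for the 1st.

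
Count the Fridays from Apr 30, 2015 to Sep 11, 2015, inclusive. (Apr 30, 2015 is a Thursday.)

20

Apr 30, 2015 is a Thursday; the first Friday on or after it is May 1, 2015 (1 day later).
From May 1, 2015 to Sep 11, 2015: 30 + 30 + 31 + 31 + 11 = 133 days (rest of May, Jun, Jul, Aug, Sep).
133 ÷ 7 = 19 full weeks with remainder 0, so 19 more Fridays after the first → 20.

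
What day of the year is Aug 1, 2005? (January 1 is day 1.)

Days in months before Aug: 31 + 28 + 31 + 30 + 31 + 30 + 31 = 212.
Plus 1 day into Aug → day 213.

213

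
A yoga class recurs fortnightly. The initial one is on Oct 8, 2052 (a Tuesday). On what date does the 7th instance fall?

The 7th occurrence is 6 intervals after the first: 6 × 14 = 84 days after Oct 8, 2052.
Oct has 31 days — 23 days to the end of Oct leaves 61.
Nov has 30 days (31 left).
31 days into Dec → Dec 31, 2052.

Dec 31, 2052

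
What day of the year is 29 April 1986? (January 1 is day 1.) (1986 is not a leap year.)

119

Days in months before April: 31 + 28 + 31 = 90.
Plus 29 days into April → day 119.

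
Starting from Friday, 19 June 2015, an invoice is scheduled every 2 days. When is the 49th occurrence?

23 September 2015

The 49th occurrence is 48 intervals after the first: 48 × 2 = 96 days after 19 June 2015.
June has 30 days — 11 days to the end of June leaves 85.
July has 31 days (54 left).
August has 31 days (23 left).
23 days into September → 23 September 2015.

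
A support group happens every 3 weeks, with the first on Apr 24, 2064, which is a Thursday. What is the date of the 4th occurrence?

The 4th occurrence is 3 intervals after the first: 3 × 21 = 63 days after Apr 24, 2064.
Apr has 30 days — 6 days to the end of Apr leaves 57.
May has 31 days (26 left).
26 days into Jun → Jun 26, 2064.

Jun 26, 2064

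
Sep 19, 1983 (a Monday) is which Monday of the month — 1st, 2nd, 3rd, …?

Day 19 falls in week ⌈19/7⌉ of the month.
Days 1–7 hold the 1st Monday, 8–14 the 2nd, 15–21 the 3rd, 22–28 the 4th, 29–31 the 5th.
19 is in the range for the 3rd.

3rd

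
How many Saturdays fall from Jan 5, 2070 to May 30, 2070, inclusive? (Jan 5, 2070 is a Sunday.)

20

Jan 5, 2070 is a Sunday; the first Saturday on or after it is Jan 11, 2070 (6 days later).
From Jan 11, 2070 to May 30, 2070: 20 + 28 + 31 + 30 + 30 = 139 days (rest of Jan, Feb, Mar, Apr, May).
139 ÷ 7 = 19 full weeks with remainder 6, so 19 more Saturdays after the first → 20.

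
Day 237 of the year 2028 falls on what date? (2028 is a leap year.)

Jan has 31 days (237 − 31 = 206 remain).
Feb has 29 days (206 − 29 = 177 remain).
Mar has 31 days (177 − 31 = 146 remain).
Apr has 30 days (146 − 30 = 116 remain).
May has 31 days (116 − 31 = 85 remain).
Jun has 30 days (85 − 30 = 55 remain).
Jul has 31 days (55 − 31 = 24 remain).
24 into Aug → Aug 24.

Aug 24, 2028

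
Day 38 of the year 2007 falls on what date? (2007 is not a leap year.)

January has 31 days (38 − 31 = 7 remain).
7 into February → February 7.

February 7, 2007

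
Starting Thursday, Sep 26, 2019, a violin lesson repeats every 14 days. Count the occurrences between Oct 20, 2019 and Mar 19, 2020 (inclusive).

Occurrences land 14·i days after Sep 26, 2019 for i = 0, 1, 2, …
Oct 20, 2019 is 24 days after the start; 24 ÷ 14 = 1 remainder 10; since the remainder is 10, round up to i = 2. First occurrence in the window: #3 on Oct 24, 2019 (2×14 = 28 days in).
Mar 19, 2020 is 175 days after the start; 175 ÷ 14 = 12 remainder 7. Last occurrence in the window: #13 on Mar 12, 2020.
Occurrences #3 through #13: 11 in total.

11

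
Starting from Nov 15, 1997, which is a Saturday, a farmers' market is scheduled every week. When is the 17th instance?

Mar 7, 1998

The 17th occurrence is 16 intervals after the first: 16 × 7 = 112 days after Nov 15, 1997.
Nov has 30 days — 15 days to the end of Nov leaves 97.
Dec has 31 days (66 left).
Jan has 31 days (35 left).
Feb has 28 days (7 left).
7 days into Mar → Mar 7, 1998.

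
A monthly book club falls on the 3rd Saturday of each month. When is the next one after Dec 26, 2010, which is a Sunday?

Dec 2010 starts on a Wednesday; its first Saturday is the 4th, so the 3rd Saturday is the 18th — Dec 18, 2010.
That is not after Dec 26, 2010, so look at Jan 2011.
Jan 2011 starts on a Saturday; its first Saturday is the 1st, so the 3rd Saturday is the 15th — Jan 15, 2011.

Jan 15, 2011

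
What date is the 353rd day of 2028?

December 18, 2028

January has 31 days (353 − 31 = 322 remain).
February has 29 days (322 − 29 = 293 remain).
March has 31 days (293 − 31 = 262 remain).
April has 30 days (262 − 30 = 232 remain).
May has 31 days (232 − 31 = 201 remain).
June has 30 days (201 − 30 = 171 remain).
July has 31 days (171 − 31 = 140 remain).
August has 31 days (140 − 31 = 109 remain).
September has 30 days (109 − 30 = 79 remain).
October has 31 days (79 − 31 = 48 remain).
November has 30 days (48 − 30 = 18 remain).
18 into December → December 18.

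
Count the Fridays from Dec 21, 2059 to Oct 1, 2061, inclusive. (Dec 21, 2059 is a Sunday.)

Dec 21, 2059 is a Sunday; the first Friday on or after it is Dec 26, 2059 (5 days later).
From Dec 26, 2059 to Oct 1, 2061: 5 + 366 + 274 = 645 days (rest of 2059, 2060, to Oct 1, 2061 in 2061).
645 ÷ 7 = 92 full weeks with remainder 1, so 92 more Fridays after the first → 93.

93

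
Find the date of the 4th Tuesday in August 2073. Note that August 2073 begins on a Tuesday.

August 2073 begins on a Tuesday, so the first Tuesday is August 1.
The 4th Tuesday is 3 weeks later: 1 + 21 = 22.

August 22, 2073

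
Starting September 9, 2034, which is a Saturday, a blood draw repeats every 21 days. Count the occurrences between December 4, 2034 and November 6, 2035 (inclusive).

16

Occurrences land 21·i days after September 9, 2034 for i = 0, 1, 2, …
December 4, 2034 is 86 days after the start; 86 ÷ 21 = 4 remainder 2; since the remainder is 2, round up to i = 5. First occurrence in the window: #6 on December 23, 2034 (5×21 = 105 days in).
November 6, 2035 is 423 days after the start; 423 ÷ 21 = 20 remainder 3. Last occurrence in the window: #21 on November 3, 2035.
Occurrences #6 through #21: 16 in total.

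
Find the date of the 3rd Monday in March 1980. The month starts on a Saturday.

17 March 1980

March 1980 begins on a Saturday, so the first Monday is March 3 (2 days later).
The 3rd Monday is 2 weeks later: 3 + 14 = 17.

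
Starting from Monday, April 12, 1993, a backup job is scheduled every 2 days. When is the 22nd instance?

May 24, 1993

The 22nd occurrence is 21 intervals after the first: 21 × 2 = 42 days after April 12, 1993.
April has 30 days — 18 days to the end of April leaves 24.
24 days into May → May 24, 1993.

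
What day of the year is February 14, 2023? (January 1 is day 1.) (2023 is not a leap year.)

45

Days in months before February: 31 = 31.
Plus 14 days into February → day 45.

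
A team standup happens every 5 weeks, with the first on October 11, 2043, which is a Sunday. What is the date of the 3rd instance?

The 3rd occurrence is 2 intervals after the first: 2 × 35 = 70 days after October 11, 2043.
October has 31 days — 20 days to the end of October leaves 50.
November has 30 days (20 left).
20 days into December → December 20, 2043.

December 20, 2043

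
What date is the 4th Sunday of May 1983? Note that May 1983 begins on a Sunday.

May 1983 begins on a Sunday, so the first Sunday is May 1.
The 4th Sunday is 3 weeks later: 1 + 21 = 22.

1983-05-22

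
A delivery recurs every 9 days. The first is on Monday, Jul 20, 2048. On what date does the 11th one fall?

Oct 18, 2048

The 11th occurrence is 10 intervals after the first: 10 × 9 = 90 days after Jul 20, 2048.
Jul has 31 days — 11 days to the end of Jul leaves 79.
Aug has 31 days (48 left).
Sep has 30 days (18 left).
18 days into Oct → Oct 18, 2048.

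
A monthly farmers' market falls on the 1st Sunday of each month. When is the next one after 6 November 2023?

3 December 2023

November 2023 starts on a Wednesday, so its 1st Sunday is 5 November 2023 (4 days in).
That is not after 6 November 2023, so look at December 2023.
December 2023 starts on a Friday, so its 1st Sunday is 3 December 2023 (2 days in).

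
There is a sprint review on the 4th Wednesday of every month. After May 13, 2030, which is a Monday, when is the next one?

May 22, 2030

May 2030 starts on a Wednesday; its first Wednesday is the 1st, so the 4th Wednesday is the 22nd — May 22, 2030.
May 22, 2030 is after May 13, 2030, so that is the next one.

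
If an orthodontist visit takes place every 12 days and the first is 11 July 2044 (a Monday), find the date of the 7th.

The 7th occurrence is 6 intervals after the first: 6 × 12 = 72 days after 11 July 2044.
July has 31 days — 20 days to the end of July leaves 52.
August has 31 days (21 left).
21 days into September → 21 September 2044.

21 September 2044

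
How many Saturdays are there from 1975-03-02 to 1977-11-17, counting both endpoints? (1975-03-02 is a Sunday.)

1975-03-02 is a Sunday; the first Saturday on or after it is 1975-03-08 (6 days later).
From 1975-03-08 to 1977-11-17: 298 + 366 + 321 = 985 days (rest of 1975, 1976, to 1977-11-17 in 1977).
985 ÷ 7 = 140 full weeks with remainder 5, so 140 more Saturdays after the first → 141.

141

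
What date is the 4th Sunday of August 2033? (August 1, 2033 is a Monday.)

28 August 2033

August 2033 begins on a Monday, so the first Sunday is August 7 (6 days later).
The 4th Sunday is 3 weeks later: 7 + 21 = 28.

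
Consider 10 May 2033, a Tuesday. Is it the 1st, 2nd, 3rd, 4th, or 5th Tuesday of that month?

Day 10 falls in week ⌈10/7⌉ of the month.
Days 1–7 hold the 1st Tuesday, 8–14 the 2nd, 15–21 the 3rd, 22–28 the 4th, 29–31 the 5th.
10 is in the range for the 2nd.

2nd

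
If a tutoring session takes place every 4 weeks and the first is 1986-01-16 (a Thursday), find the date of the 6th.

1986-06-05

The 6th occurrence is 5 intervals after the first: 5 × 28 = 140 days after 1986-01-16.
January has 31 days — 15 days to the end of January leaves 125.
February has 28 days (97 left).
March has 31 days (66 left).
April has 30 days (36 left).
May has 31 days (5 left).
5 days into June → 1986-06-05.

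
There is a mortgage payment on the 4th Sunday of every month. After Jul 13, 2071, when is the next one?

Jul 2071 starts on a Wednesday; its first Sunday is the 5th, so the 4th Sunday is the 26th — Jul 26, 2071.
Jul 26, 2071 is after Jul 13, 2071, so that is the next one.

Jul 26, 2071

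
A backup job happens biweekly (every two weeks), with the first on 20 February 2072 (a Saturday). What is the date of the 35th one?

10 June 2073

The 35th occurrence is 34 intervals after the first: 34 × 14 = 476 days after 20 February 2072.
February has 29 days — 9 days to the end of February leaves 467.
From end of February to end of 2072 is 306 days (161 left).
January has 31 days (130 left).
February has 28 days (102 left).
March has 31 days (71 left).
April has 30 days (41 left).
May has 31 days (10 left).
10 days into June → 10 June 2073.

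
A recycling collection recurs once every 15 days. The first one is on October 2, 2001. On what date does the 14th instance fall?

April 15, 2002

The 14th occurrence is 13 intervals after the first: 13 × 15 = 195 days after October 2, 2001.
October has 31 days — 29 days to the end of October leaves 166.
November has 30 days (136 left).
December has 31 days (105 left).
January has 31 days (74 left).
February has 28 days (46 left).
March has 31 days (15 left).
15 days into April → April 15, 2002.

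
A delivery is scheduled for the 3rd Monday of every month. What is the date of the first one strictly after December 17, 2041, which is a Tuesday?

December 2041 starts on a Sunday; its first Monday is the 2nd, so the 3rd Monday is the 16th — December 16, 2041.
That is not after December 17, 2041, so look at January 2042.
January 2042 starts on a Wednesday; its first Monday is the 6th, so the 3rd Monday is the 20th — January 20, 2042.

January 20, 2042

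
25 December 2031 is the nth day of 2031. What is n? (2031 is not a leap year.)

359

Days in months before December: 31 + 28 + 31 + 30 + 31 + 30 + 31 + 31 + 30 + 31 + 30 = 334.
Plus 25 days into December → day 359.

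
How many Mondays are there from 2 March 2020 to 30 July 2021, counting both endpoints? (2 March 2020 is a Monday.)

2 March 2020 is a Monday; the first Monday on or after it is 2 March 2020.
From 2 March 2020 to 30 July 2021: 304 + 211 = 515 days (rest of 2020, to 30 July 2021 in 2021).
515 ÷ 7 = 73 full weeks with remainder 4, so 73 more Mondays after the first → 74.

74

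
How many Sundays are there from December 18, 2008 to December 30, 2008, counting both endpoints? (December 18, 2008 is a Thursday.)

2

December 18, 2008 is a Thursday; the first Sunday on or after it is December 21, 2008 (3 days later).
From December 21, 2008 to December 30, 2008 is 30 − 21 = 9 days.
9 ÷ 7 = 1 full weeks with remainder 2, so 1 more Sundays after the first → 2.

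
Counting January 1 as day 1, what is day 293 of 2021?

2021-10-20

January has 31 days (293 − 31 = 262 remain).
February has 28 days (262 − 28 = 234 remain).
March has 31 days (234 − 31 = 203 remain).
April has 30 days (203 − 30 = 173 remain).
May has 31 days (173 − 31 = 142 remain).
June has 30 days (142 − 30 = 112 remain).
July has 31 days (112 − 31 = 81 remain).
August has 31 days (81 − 31 = 50 remain).
September has 30 days (50 − 30 = 20 remain).
20 into October → October 20.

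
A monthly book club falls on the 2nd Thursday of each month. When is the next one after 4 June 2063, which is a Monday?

14 June 2063

June 2063 starts on a Friday; its first Thursday is the 7th, so the 2nd Thursday is the 14th — 14 June 2063.
14 June 2063 is after 4 June 2063, so that is the next one.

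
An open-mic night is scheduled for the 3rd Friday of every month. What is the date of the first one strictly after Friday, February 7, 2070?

February 21, 2070

February 2070 starts on a Saturday; its first Friday is the 7th, so the 3rd Friday is the 21st — February 21, 2070.
February 21, 2070 is after February 7, 2070, so that is the next one.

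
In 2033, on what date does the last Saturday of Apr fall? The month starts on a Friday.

Apr 2033 begins on a Friday, so the first Saturday is Apr 2 (1 day later).
Apr 2033 has 30 days. Adding weeks: 2, 9, 16, 23, 30 — the last one ≤ 30 is the 30th.

Apr 30, 2033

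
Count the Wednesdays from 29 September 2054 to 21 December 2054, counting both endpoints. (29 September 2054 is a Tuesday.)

29 September 2054 is a Tuesday; the first Wednesday on or after it is 30 September 2054 (1 day later).
From 30 September 2054 to 21 December 2054: 0 + 31 + 30 + 21 = 82 days (rest of September, October, November, December).
82 ÷ 7 = 11 full weeks with remainder 5, so 11 more Wednesdays after the first → 12.

12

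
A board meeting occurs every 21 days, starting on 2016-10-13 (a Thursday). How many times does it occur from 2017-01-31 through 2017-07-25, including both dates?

8

Occurrences land 21·i days after 2016-10-13 for i = 0, 1, 2, …
2017-01-31 is 110 days after the start; 110 ÷ 21 = 5 remainder 5; since the remainder is 5, round up to i = 6. First occurrence in the window: #7 on 2017-02-16 (6×21 = 126 days in).
2017-07-25 is 285 days after the start; 285 ÷ 21 = 13 remainder 12. Last occurrence in the window: #14 on 2017-07-13.
Occurrences #7 through #14: 8 in total.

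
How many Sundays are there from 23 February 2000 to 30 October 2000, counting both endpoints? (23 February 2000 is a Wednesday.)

36

23 February 2000 is a Wednesday; the first Sunday on or after it is 27 February 2000 (4 days later).
From 27 February 2000 to 30 October 2000: 2 + 31 + 30 + 31 + 30 + 31 + 31 + 30 + 30 = 246 days (rest of February, March, April, May, June, July, August, September, October).
246 ÷ 7 = 35 full weeks with remainder 1, so 35 more Sundays after the first → 36.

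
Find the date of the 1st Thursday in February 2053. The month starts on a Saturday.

February 2053 begins on a Saturday, so the first Thursday is February 6 (5 days later).

February 6, 2053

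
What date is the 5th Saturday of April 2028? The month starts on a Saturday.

2028-04-29

April 2028 begins on a Saturday, so the first Saturday is April 1.
The 5th Saturday is 4 weeks later: 1 + 28 = 29.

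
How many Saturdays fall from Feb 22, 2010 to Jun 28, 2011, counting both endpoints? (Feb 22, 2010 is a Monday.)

Feb 22, 2010 is a Monday; the first Saturday on or after it is Feb 27, 2010 (5 days later).
From Feb 27, 2010 to Jun 28, 2011: 307 + 179 = 486 days (rest of 2010, to Jun 28, 2011 in 2011).
486 ÷ 7 = 69 full weeks with remainder 3, so 69 more Saturdays after the first → 70.

70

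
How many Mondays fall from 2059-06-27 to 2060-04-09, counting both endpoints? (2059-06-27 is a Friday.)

2059-06-27 is a Friday; the first Monday on or after it is 2059-06-30 (3 days later).
From 2059-06-30 to 2060-04-09: 0 + 31 + 31 + 30 + 31 + 30 + 31 + 31 + 29 + 31 + 9 = 284 days (rest of June, July, August, September, October, November, December, January, February, March, April).
284 ÷ 7 = 40 full weeks with remainder 4, so 40 more Mondays after the first → 41.

41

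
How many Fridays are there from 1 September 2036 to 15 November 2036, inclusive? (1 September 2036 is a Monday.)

11

1 September 2036 is a Monday; the first Friday on or after it is 5 September 2036 (4 days later).
From 5 September 2036 to 15 November 2036: 25 + 31 + 15 = 71 days (rest of September, October, November).
71 ÷ 7 = 10 full weeks with remainder 1, so 10 more Fridays after the first → 11.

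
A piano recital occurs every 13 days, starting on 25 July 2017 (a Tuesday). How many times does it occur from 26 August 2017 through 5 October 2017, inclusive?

3

Occurrences land 13·i days after 25 July 2017 for i = 0, 1, 2, …
26 August 2017 is 32 days after the start; 32 ÷ 13 = 2 remainder 6; since the remainder is 6, round up to i = 3. First occurrence in the window: #4 on 2 September 2017 (3×13 = 39 days in).
5 October 2017 is 72 days after the start; 72 ÷ 13 = 5 remainder 7. Last occurrence in the window: #6 on 28 September 2017.
Occurrences #4 through #6: 3 in total.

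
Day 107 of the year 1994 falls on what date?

January has 31 days (107 − 31 = 76 remain).
February has 28 days (76 − 28 = 48 remain).
March has 31 days (48 − 31 = 17 remain).
17 into April → April 17.

April 17, 1994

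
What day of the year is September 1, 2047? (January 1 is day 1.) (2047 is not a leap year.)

Days in months before September: 31 + 28 + 31 + 30 + 31 + 30 + 31 + 31 = 243.
Plus 1 day into September → day 244.

244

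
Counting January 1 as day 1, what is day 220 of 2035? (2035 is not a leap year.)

Aug 8, 2035

Jan has 31 days (220 − 31 = 189 remain).
Feb has 28 days (189 − 28 = 161 remain).
Mar has 31 days (161 − 31 = 130 remain).
Apr has 30 days (130 − 30 = 100 remain).
May has 31 days (100 − 31 = 69 remain).
Jun has 30 days (69 − 30 = 39 remain).
Jul has 31 days (39 − 31 = 8 remain).
8 into Aug → Aug 8.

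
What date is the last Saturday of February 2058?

23 February 2058

The first Saturday of February 2058 is February 2.
February 2058 has 28 days. Adding weeks: 2, 9, 16, 23 — the last one ≤ 28 is the 23rd.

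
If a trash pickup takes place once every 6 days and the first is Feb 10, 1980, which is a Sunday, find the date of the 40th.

The 40th occurrence is 39 intervals after the first: 39 × 6 = 234 days after Feb 10, 1980.
Feb has 29 days — 19 days to the end of Feb leaves 215.
Mar has 31 days (184 left).
Apr has 30 days (154 left).
May has 31 days (123 left).
Jun has 30 days (93 left).
Jul has 31 days (62 left).
Aug has 31 days (31 left).
Sep has 30 days (1 left).
1 day into Oct → Oct 1, 1980.

Oct 1, 1980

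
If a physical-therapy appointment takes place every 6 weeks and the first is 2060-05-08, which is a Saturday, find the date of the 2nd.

The 2nd occurrence is 1 interval after the first: 1 × 42 = 42 days after 2060-05-08.
May has 31 days — 23 days to the end of May leaves 19.
19 days into June → 2060-06-19.

2060-06-19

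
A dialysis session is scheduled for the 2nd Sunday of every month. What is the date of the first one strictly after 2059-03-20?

2059-04-13

March 2059 starts on a Saturday; its first Sunday is the 2nd, so the 2nd Sunday is the 9th — 2059-03-09.
That is not after 2059-03-20, so look at April 2059.
April 2059 starts on a Tuesday; its first Sunday is the 6th, so the 2nd Sunday is the 13th — 2059-04-13.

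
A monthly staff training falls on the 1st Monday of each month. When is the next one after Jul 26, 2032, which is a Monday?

Aug 2, 2032

Jul 2032 starts on a Thursday, so its 1st Monday is Jul 5, 2032 (4 days in).
That is not after Jul 26, 2032, so look at Aug 2032.
Aug 2032 starts on a Sunday, so its 1st Monday is Aug 2, 2032 (1 day in).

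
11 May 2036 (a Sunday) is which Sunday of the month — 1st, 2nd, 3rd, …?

Day 11 falls in week ⌈11/7⌉ of the month.
Days 1–7 hold the 1st Sunday, 8–14 the 2nd, 15–21 the 3rd, 22–28 the 4th, 29–31 the 5th.
11 is in the range for the 2nd.

2nd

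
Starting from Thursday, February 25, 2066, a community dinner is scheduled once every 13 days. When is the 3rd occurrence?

The 3rd occurrence is 2 intervals after the first: 2 × 13 = 26 days after February 25, 2066.
February has 28 days — 3 days to the end of February leaves 23.
23 days into March → March 23, 2066.

March 23, 2066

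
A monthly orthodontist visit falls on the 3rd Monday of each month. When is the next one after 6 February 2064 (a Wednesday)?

February 2064 starts on a Friday; its first Monday is the 4th, so the 3rd Monday is the 18th — 18 February 2064.
18 February 2064 is after 6 February 2064, so that is the next one.

18 February 2064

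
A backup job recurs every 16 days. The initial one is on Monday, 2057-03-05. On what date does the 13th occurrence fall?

2057-09-13

The 13th occurrence is 12 intervals after the first: 12 × 16 = 192 days after 2057-03-05.
March has 31 days — 26 days to the end of March leaves 166.
April has 30 days (136 left).
May has 31 days (105 left).
June has 30 days (75 left).
July has 31 days (44 left).
August has 31 days (13 left).
13 days into September → 2057-09-13.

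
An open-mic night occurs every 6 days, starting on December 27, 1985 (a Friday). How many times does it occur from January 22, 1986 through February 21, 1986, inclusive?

5

Occurrences land 6·i days after December 27, 1985 for i = 0, 1, 2, …
January 22, 1986 is 26 days after the start; 26 ÷ 6 = 4 remainder 2; since the remainder is 2, round up to i = 5. First occurrence in the window: #6 on January 26, 1986 (5×6 = 30 days in).
February 21, 1986 is 56 days after the start; 56 ÷ 6 = 9 remainder 2. Last occurrence in the window: #10 on February 19, 1986.
Occurrences #6 through #10: 5 in total.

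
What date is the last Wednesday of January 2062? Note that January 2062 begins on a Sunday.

25 January 2062

January 2062 begins on a Sunday, so the first Wednesday is January 4 (3 days later).
January 2062 has 31 days. Adding weeks: 4, 11, 18, 25 — the last one ≤ 31 is the 25th.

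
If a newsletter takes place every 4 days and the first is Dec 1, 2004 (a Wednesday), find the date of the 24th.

Mar 3, 2005

The 24th occurrence is 23 intervals after the first: 23 × 4 = 92 days after Dec 1, 2004.
Dec has 31 days — 30 days to the end of Dec leaves 62.
Jan has 31 days (31 left).
Feb has 28 days (3 left).
3 days into Mar → Mar 3, 2005.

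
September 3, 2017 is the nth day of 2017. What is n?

Days in months before September: 31 + 28 + 31 + 30 + 31 + 30 + 31 + 31 = 243.
Plus 3 days into September → day 246.

246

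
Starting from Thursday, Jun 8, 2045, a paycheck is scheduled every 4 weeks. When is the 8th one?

The 8th occurrence is 7 intervals after the first: 7 × 28 = 196 days after Jun 8, 2045.
Jun has 30 days — 22 days to the end of Jun leaves 174.
Jul has 31 days (143 left).
Aug has 31 days (112 left).
Sep has 30 days (82 left).
Oct has 31 days (51 left).
Nov has 30 days (21 left).
21 days into Dec → Dec 21, 2045.

Dec 21, 2045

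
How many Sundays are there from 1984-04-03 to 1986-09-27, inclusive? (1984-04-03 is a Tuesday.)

1984-04-03 is a Tuesday; the first Sunday on or after it is 1984-04-08 (5 days later).
From 1984-04-08 to 1986-09-27: 267 + 365 + 270 = 902 days (rest of 1984, 1985, to 1986-09-27 in 1986).
902 ÷ 7 = 128 full weeks with remainder 6, so 128 more Sundays after the first → 129.

129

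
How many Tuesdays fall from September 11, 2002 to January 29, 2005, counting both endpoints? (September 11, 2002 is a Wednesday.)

September 11, 2002 is a Wednesday; the first Tuesday on or after it is September 17, 2002 (6 days later).
From September 17, 2002 to January 29, 2005: 105 + 365 + 366 + 29 = 865 days (rest of 2002, 2003, 2004, to January 29, 2005 in 2005).
865 ÷ 7 = 123 full weeks with remainder 4, so 123 more Tuesdays after the first → 124.

124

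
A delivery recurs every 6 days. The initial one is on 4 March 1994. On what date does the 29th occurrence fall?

The 29th occurrence is 28 intervals after the first: 28 × 6 = 168 days after 4 March 1994.
March has 31 days — 27 days to the end of March leaves 141.
April has 30 days (111 left).
May has 31 days (80 left).
June has 30 days (50 left).
July has 31 days (19 left).
19 days into August → 19 August 1994.

19 August 1994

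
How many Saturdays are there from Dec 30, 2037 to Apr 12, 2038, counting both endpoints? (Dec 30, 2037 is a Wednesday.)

Dec 30, 2037 is a Wednesday; the first Saturday on or after it is Jan 2, 2038 (3 days later).
From Jan 2, 2038 to Apr 12, 2038: 29 + 28 + 31 + 12 = 100 days (rest of Jan, Feb, Mar, Apr).
100 ÷ 7 = 14 full weeks with remainder 2, so 14 more Saturdays after the first → 15.

15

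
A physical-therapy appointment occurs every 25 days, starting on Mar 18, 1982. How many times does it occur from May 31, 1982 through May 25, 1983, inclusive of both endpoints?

15

Occurrences land 25·i days after Mar 18, 1982 for i = 0, 1, 2, …
May 31, 1982 is 74 days after the start; 74 ÷ 25 = 2 remainder 24; since the remainder is 24, round up to i = 3. First occurrence in the window: #4 on Jun 1, 1982 (3×25 = 75 days in).
May 25, 1983 is 433 days after the start; 433 ÷ 25 = 17 remainder 8. Last occurrence in the window: #18 on May 17, 1983.
Occurrences #4 through #18: 15 in total.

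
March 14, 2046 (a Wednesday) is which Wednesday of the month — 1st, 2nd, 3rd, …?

2nd

Day 14 falls in week ⌈14/7⌉ of the month.
Days 1–7 hold the 1st Wednesday, 8–14 the 2nd, 15–21 the 3rd, 22–28 the 4th, 29–31 the 5th.
14 is in the range for the 2nd.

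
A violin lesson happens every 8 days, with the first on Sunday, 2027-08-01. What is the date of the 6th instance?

The 6th occurrence is 5 intervals after the first: 5 × 8 = 40 days after 2027-08-01.
August has 31 days — 30 days to the end of August leaves 10.
10 days into September → 2027-09-10.

2027-09-10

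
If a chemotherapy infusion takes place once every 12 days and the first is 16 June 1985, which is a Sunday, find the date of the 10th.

2 October 1985

The 10th occurrence is 9 intervals after the first: 9 × 12 = 108 days after 16 June 1985.
June has 30 days — 14 days to the end of June leaves 94.
July has 31 days (63 left).
August has 31 days (32 left).
September has 30 days (2 left).
2 days into October → 2 October 1985.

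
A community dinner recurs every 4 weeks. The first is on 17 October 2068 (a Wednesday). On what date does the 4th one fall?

The 4th occurrence is 3 intervals after the first: 3 × 28 = 84 days after 17 October 2068.
October has 31 days — 14 days to the end of October leaves 70.
November has 30 days (40 left).
December has 31 days (9 left).
9 days into January → 9 January 2069.

9 January 2069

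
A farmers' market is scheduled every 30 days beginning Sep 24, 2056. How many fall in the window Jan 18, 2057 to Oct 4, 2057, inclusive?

Occurrences land 30·i days after Sep 24, 2056 for i = 0, 1, 2, …
Jan 18, 2057 is 116 days after the start; 116 ÷ 30 = 3 remainder 26; since the remainder is 26, round up to i = 4. First occurrence in the window: #5 on Jan 22, 2057 (4×30 = 120 days in).
Oct 4, 2057 is 375 days after the start; 375 ÷ 30 = 12 remainder 15. Last occurrence in the window: #13 on Sep 19, 2057.
Occurrences #5 through #13: 9 in total.

9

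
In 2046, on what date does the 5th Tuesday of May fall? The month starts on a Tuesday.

May 2046 begins on a Tuesday, so the first Tuesday is May 1.
The 5th Tuesday is 4 weeks later: 1 + 28 = 29.

May 29, 2046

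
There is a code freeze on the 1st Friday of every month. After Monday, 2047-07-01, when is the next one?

July 2047 starts on a Monday, so its 1st Friday is 2047-07-05 (4 days in).
2047-07-05 is after 2047-07-01, so that is the next one.

2047-07-05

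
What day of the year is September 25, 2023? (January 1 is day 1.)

268

Days in months before September: 31 + 28 + 31 + 30 + 31 + 30 + 31 + 31 = 243.
Plus 25 days into September → day 268.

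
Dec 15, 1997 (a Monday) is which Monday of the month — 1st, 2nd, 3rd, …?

Day 15 falls in week ⌈15/7⌉ of the month.
Days 1–7 hold the 1st Monday, 8–14 the 2nd, 15–21 the 3rd, 22–28 the 4th, 29–31 the 5th.
15 is in the range for the 3rd.

3rd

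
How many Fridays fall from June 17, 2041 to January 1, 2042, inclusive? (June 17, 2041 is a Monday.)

June 17, 2041 is a Monday; the first Friday on or after it is June 21, 2041 (4 days later).
From June 21, 2041 to January 1, 2042: 9 + 31 + 31 + 30 + 31 + 30 + 31 + 1 = 194 days (rest of June, July, August, September, October, November, December, January).
194 ÷ 7 = 27 full weeks with remainder 5, so 27 more Fridays after the first → 28.

28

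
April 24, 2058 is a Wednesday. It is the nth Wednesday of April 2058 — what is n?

4th

Day 24 falls in week ⌈24/7⌉ of the month.
Days 1–7 hold the 1st Wednesday, 8–14 the 2nd, 15–21 the 3rd, 22–28 the 4th, 29–31 the 5th.
24 is in the range for the 4th.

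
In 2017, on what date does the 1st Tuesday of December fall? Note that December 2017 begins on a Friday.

December 2017 begins on a Friday, so the first Tuesday is December 5 (4 days later).

2017-12-05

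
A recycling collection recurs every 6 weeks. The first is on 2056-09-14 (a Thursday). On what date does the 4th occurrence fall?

The 4th occurrence is 3 intervals after the first: 3 × 42 = 126 days after 2056-09-14.
September has 30 days — 16 days to the end of September leaves 110.
October has 31 days (79 left).
November has 30 days (49 left).
December has 31 days (18 left).
18 days into January → 2057-01-18.

2057-01-18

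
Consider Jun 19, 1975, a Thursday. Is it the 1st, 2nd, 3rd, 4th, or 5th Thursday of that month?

3rd

Day 19 falls in week ⌈19/7⌉ of the month.
Days 1–7 hold the 1st Thursday, 8–14 the 2nd, 15–21 the 3rd, 22–28 the 4th, 29–31 the 5th.
19 is in the range for the 3rd.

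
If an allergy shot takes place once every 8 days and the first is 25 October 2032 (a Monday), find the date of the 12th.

21 January 2033

The 12th occurrence is 11 intervals after the first: 11 × 8 = 88 days after 25 October 2032.
October has 31 days — 6 days to the end of October leaves 82.
November has 30 days (52 left).
December has 31 days (21 left).
21 days into January → 21 January 2033.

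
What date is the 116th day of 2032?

January has 31 days (116 − 31 = 85 remain).
February has 29 days (85 − 29 = 56 remain).
March has 31 days (56 − 31 = 25 remain).
25 into April → April 25.

April 25, 2032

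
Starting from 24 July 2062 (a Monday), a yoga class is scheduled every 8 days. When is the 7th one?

10 September 2062

The 7th occurrence is 6 intervals after the first: 6 × 8 = 48 days after 24 July 2062.
July has 31 days — 7 days to the end of July leaves 41.
August has 31 days (10 left).
10 days into September → 10 September 2062.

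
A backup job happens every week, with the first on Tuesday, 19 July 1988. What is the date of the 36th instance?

The 36th occurrence is 35 intervals after the first: 35 × 7 = 245 days after 19 July 1988.
July has 31 days — 12 days to the end of July leaves 233.
August has 31 days (202 left).
September has 30 days (172 left).
October has 31 days (141 left).
November has 30 days (111 left).
December has 31 days (80 left).
January has 31 days (49 left).
February has 28 days (21 left).
21 days into March → 21 March 1989.

21 March 1989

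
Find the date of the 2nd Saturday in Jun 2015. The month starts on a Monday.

Jun 13, 2015

Jun 2015 begins on a Monday, so the first Saturday is Jun 6 (5 days later).
The 2nd Saturday is 1 weeks later: 6 + 7 = 13.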